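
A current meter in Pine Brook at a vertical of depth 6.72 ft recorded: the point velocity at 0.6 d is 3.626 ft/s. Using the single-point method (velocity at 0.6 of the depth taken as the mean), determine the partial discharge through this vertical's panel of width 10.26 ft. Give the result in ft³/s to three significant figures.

250 ft³/s

v̄ = v₀.₆ = 3.626 ft/s
q = v̄ × d × w = 3.626 × 6.72 × 10.26 = 250.0 ft³/s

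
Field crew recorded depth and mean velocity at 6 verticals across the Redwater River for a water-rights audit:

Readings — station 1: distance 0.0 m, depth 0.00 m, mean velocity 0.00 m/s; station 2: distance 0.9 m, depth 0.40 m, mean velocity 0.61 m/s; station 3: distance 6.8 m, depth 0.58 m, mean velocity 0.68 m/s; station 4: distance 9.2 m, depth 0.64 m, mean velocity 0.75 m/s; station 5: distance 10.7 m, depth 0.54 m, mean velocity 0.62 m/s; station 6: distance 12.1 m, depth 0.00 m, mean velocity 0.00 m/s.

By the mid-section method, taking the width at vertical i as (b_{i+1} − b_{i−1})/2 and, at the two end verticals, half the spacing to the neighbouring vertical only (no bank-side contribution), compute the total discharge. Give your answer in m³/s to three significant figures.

w_2 = (6.8 − 0.0)/2 = 3.4 m; q_2 = 0.61 × 0.40 × 3.4 = 0.8296 m³/s
w_3 = (9.2 − 0.9)/2 = 4.15 m; q_3 = 0.68 × 0.58 × 4.15 = 1.637 m³/s
w_4 = (10.7 − 6.8)/2 = 1.95 m; q_4 = 0.75 × 0.64 × 1.95 = 0.9360 m³/s
w_5 = (12.1 − 9.2)/2 = 1.45 m; q_5 = 0.62 × 0.54 × 1.45 = 0.4855 m³/s
Stations 1, 6 contribute zero (depth or velocity is 0).
Q = Σ qᵢ = 3.888 m³/s

3.89 m³/s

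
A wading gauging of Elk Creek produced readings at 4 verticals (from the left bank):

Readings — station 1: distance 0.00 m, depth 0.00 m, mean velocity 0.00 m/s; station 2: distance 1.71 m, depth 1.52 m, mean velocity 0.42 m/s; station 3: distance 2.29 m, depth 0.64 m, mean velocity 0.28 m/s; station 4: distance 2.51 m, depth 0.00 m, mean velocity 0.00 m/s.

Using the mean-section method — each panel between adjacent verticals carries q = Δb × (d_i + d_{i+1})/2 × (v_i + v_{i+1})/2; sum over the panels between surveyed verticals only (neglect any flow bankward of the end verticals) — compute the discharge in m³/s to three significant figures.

0.502 m³/s

Panel 1-2: Δb = 1.71 m, d̄ = (0.00+1.52)/2 = 0.76, v̄ = (0.00+0.42)/2 = 0.21 → q = 1.71×0.76×0.21 = 0.2729 m³/s
Panel 2-3: Δb = 0.58 m, d̄ = (1.52+0.64)/2 = 1.08, v̄ = (0.42+0.28)/2 = 0.35 → q = 0.58×1.08×0.35 = 0.2192 m³/s
Panel 3-4: Δb = 0.22 m, d̄ = (0.64+0.00)/2 = 0.32, v̄ = (0.28+0.00)/2 = 0.14 → q = 0.22×0.32×0.14 = 0.009856 m³/s
Q = Σ q = 0.5020 m³/s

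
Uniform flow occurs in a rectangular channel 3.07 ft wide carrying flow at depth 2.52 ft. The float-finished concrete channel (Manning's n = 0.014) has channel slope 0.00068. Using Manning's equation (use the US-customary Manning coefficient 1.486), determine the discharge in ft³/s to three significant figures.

20.8 ft³/s

A = b·y = 3.07 × 2.52 = 7.736 ft²
P = b + 2y = 3.07 + 2×2.52 = 8.110 ft
R = A/P = 7.736/8.110 = 0.9539 ft
Q = (1.486/n)·A·R^(2/3)·S^(1/2) = (1.486/0.014) × 7.736 × 0.9539^(2/3) × 0.00068^(1/2) = 20.75 ft³/s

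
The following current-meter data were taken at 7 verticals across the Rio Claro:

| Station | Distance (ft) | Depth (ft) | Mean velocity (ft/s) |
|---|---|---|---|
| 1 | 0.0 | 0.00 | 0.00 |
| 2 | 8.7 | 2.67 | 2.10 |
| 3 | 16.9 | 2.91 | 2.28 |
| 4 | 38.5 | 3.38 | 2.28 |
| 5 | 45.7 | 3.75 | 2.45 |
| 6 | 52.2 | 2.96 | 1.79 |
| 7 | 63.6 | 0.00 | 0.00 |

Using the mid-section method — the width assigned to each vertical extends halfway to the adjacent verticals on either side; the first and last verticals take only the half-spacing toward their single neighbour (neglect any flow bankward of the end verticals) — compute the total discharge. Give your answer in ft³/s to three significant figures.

w_2 = (16.9 − 0.0)/2 = 8.45 ft; q_2 = 2.10 × 2.67 × 8.45 = 47.38 ft³/s
w_3 = (38.5 − 8.7)/2 = 14.9 ft; q_3 = 2.28 × 2.91 × 14.9 = 98.86 ft³/s
w_4 = (45.7 − 16.9)/2 = 14.4 ft; q_4 = 2.28 × 3.38 × 14.4 = 111.0 ft³/s
w_5 = (52.2 − 38.5)/2 = 6.85 ft; q_5 = 2.45 × 3.75 × 6.85 = 62.93 ft³/s
w_6 = (63.6 − 45.7)/2 = 8.95 ft; q_6 = 1.79 × 2.96 × 8.95 = 47.42 ft³/s
Stations 1, 7 contribute zero (depth or velocity is 0).
Q = Σ qᵢ = 367.6 ft³/s

368 ft³/s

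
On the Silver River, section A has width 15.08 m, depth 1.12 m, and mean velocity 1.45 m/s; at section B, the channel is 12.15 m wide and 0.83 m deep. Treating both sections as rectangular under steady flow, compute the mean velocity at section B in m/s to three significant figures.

2.43 m/s

Q = A₁V₁ = (15.08×1.12) × 1.45 = 24.49 m³/s
A₂ = 12.15 × 0.83 = 10.08 m²
V₂ = Q/A₂ = 24.49/10.08 = 2.428 m/s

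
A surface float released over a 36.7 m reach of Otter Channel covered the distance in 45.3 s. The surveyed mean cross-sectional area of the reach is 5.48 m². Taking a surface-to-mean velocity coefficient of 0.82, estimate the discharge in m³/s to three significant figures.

v_surface = L / t̄ = 36.7 / 45.3 = 0.8102 m/s
v_mean = 0.82 × 0.8102 = 0.6643 m/s
Q = A × v_mean = 5.48 × 0.6643 = 3.641 m³/s

3.64 m³/s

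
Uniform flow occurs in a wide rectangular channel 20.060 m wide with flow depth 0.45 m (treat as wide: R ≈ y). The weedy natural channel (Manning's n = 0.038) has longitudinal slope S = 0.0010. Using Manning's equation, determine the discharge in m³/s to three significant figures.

4.41 m³/s

A = b·y = 20.060 × 0.45 = 9.027 m²
Wide channel: R ≈ y = 0.45 m
Q = (1/n)·A·R^(2/3)·S^(1/2) = (1/0.038) × 9.027 × 0.4500^(2/3) × 0.0010^(1/2) = 4.411 m³/s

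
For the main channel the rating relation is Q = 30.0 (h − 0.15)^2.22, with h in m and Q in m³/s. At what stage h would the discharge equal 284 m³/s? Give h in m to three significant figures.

2.90 m

h − h₀ = (Q/C)^(1/b) = (284/30.0)^(1/2.22) = 2.753 m
h = 0.15 + 2.753 = 2.903 m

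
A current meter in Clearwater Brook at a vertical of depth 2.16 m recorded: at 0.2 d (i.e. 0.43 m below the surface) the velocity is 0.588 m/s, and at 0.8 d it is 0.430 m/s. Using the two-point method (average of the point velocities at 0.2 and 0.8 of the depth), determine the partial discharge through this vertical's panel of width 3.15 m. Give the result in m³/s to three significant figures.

3.46 m³/s

v̄ = (0.588 + 0.430) / 2 = 0.5090 m/s
q = v̄ × d × w = 0.5090 × 2.16 × 3.15 = 3.463 m³/s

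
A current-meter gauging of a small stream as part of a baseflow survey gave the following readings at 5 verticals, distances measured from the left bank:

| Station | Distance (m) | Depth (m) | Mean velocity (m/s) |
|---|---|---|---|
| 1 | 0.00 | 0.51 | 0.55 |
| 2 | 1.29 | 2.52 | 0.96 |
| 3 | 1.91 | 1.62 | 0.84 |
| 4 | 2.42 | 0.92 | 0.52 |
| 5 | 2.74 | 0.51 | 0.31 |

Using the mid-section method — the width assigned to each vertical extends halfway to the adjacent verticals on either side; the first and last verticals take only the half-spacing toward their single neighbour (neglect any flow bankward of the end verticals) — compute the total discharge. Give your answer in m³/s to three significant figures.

3.48 m³/s

w_1 = (1.29 − 0.00)/2 = 0.645 m; q_1 = 0.55 × 0.51 × 0.645 = 0.1809 m³/s
w_2 = (1.91 − 0.00)/2 = 0.955 m; q_2 = 0.96 × 2.52 × 0.955 = 2.310 m³/s
w_3 = (2.42 − 1.29)/2 = 0.565 m; q_3 = 0.84 × 1.62 × 0.565 = 0.7689 m³/s
w_4 = (2.74 − 1.91)/2 = 0.415 m; q_4 = 0.52 × 0.92 × 0.415 = 0.1985 m³/s
w_5 = (2.74 − 2.42)/2 = 0.16 m; q_5 = 0.31 × 0.51 × 0.16 = 0.02530 m³/s
Q = Σ qᵢ = 3.484 m³/s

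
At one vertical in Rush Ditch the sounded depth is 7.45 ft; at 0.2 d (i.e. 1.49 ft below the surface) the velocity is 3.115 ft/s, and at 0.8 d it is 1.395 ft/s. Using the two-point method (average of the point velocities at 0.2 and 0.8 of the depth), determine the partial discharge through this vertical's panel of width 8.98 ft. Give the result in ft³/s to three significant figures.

v̄ = (3.115 + 1.395) / 2 = 2.255 ft/s
q = v̄ × d × w = 2.255 × 7.45 × 8.98 = 150.9 ft³/s

151 ft³/s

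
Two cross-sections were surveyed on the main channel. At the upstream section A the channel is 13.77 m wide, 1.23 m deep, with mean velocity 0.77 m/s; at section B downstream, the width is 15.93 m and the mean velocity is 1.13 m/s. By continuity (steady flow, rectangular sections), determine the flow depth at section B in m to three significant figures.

0.724 m

Q = A₁V₁ = (13.77×1.23) × 0.77 = 13.04 m³/s
d₂ = Q/(b₂ V₂) = 13.04/(15.93×1.13) = 0.7245 m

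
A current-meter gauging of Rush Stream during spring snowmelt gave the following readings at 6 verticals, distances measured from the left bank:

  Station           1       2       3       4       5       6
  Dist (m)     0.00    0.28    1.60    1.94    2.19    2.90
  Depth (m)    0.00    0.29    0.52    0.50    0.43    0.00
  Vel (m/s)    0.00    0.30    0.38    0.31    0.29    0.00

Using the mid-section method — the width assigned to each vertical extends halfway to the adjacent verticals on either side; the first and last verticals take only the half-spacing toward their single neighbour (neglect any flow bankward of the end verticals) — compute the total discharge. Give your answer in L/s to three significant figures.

339 L/s

w_2 = (1.60 − 0.00)/2 = 0.8 m; q_2 = 0.30 × 0.29 × 0.8 = 0.06960 m³/s
w_3 = (1.94 − 0.28)/2 = 0.83 m; q_3 = 0.38 × 0.52 × 0.83 = 0.1640 m³/s
w_4 = (2.19 − 1.60)/2 = 0.295 m; q_4 = 0.31 × 0.50 × 0.295 = 0.04573 m³/s
w_5 = (2.90 − 1.94)/2 = 0.48 m; q_5 = 0.29 × 0.43 × 0.48 = 0.05986 m³/s
Stations 1, 6 contribute zero (depth or velocity is 0).
Q = Σ qᵢ = 0.3392 m³/s
= 0.3392 × 1000 = 339.2 L/s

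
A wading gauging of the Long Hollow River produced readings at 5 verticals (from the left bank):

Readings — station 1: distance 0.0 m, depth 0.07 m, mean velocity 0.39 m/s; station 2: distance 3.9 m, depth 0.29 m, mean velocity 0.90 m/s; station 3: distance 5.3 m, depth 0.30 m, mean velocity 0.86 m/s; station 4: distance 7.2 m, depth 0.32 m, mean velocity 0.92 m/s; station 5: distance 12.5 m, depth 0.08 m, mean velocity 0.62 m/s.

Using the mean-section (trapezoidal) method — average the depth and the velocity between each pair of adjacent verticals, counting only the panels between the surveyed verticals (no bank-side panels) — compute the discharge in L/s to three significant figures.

Panel 1-2: Δb = 3.9 m, d̄ = (0.07+0.29)/2 = 0.18, v̄ = (0.39+0.90)/2 = 0.645 → q = 3.9×0.18×0.645 = 0.4528 m³/s
Panel 2-3: Δb = 1.4 m, d̄ = (0.29+0.30)/2 = 0.295, v̄ = (0.90+0.86)/2 = 0.88 → q = 1.4×0.295×0.88 = 0.3634 m³/s
Panel 3-4: Δb = 1.9 m, d̄ = (0.30+0.32)/2 = 0.31, v̄ = (0.86+0.92)/2 = 0.89 → q = 1.9×0.31×0.89 = 0.5242 m³/s
Panel 4-5: Δb = 5.3 m, d̄ = (0.32+0.08)/2 = 0.2, v̄ = (0.92+0.62)/2 = 0.77 → q = 5.3×0.2×0.77 = 0.8162 m³/s
Q = Σ q = 2.157 m³/s
= 2.157 × 1000 = 2157 L/s

2160 L/s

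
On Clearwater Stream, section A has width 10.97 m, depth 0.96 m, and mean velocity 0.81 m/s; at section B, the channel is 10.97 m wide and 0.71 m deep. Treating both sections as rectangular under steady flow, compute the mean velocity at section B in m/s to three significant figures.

1.10 m/s

Q = A₁V₁ = (10.97×0.96) × 0.81 = 8.530 m³/s
A₂ = 10.97 × 0.71 = 7.789 m²
V₂ = Q/A₂ = 8.530/7.789 = 1.095 m/s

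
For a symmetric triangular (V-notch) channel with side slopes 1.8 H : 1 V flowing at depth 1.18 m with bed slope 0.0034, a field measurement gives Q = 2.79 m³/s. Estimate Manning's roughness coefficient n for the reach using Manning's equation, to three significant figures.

0.0337

A = z·y² = 1.8×1.18² = 2.506 m²
P = 2y√(1+z²) = 2×1.18×√(1+1.8²) = 4.860 m
R = A/P = 2.506/4.860 = 0.5158 m
n = (1/Q)·A·R^(2/3)·S^(1/2) = (1/2.79) × 2.506 × 0.6431 × 0.05831 = 0.03369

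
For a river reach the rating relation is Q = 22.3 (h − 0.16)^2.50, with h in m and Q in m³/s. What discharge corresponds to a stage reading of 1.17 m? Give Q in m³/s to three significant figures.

22.9 m³/s

Q = 22.3 × (1.17 − 0.16)^2.50 = 22.3 × 1.01^2.50 = 22.86 m³/s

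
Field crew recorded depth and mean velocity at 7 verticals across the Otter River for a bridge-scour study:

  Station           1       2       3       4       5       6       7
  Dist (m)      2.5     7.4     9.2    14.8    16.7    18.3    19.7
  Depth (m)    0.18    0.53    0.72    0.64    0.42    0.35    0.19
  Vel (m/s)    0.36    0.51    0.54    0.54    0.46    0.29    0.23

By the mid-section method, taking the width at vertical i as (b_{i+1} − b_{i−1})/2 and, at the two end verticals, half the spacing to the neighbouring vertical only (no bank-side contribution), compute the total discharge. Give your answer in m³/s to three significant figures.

w_1 = (7.4 − 2.5)/2 = 2.45 m; q_1 = 0.36 × 0.18 × 2.45 = 0.1588 m³/s
w_2 = (9.2 − 2.5)/2 = 3.35 m; q_2 = 0.51 × 0.53 × 3.35 = 0.9055 m³/s
w_3 = (14.8 − 7.4)/2 = 3.7 m; q_3 = 0.54 × 0.72 × 3.7 = 1.439 m³/s
w_4 = (16.7 − 9.2)/2 = 3.75 m; q_4 = 0.54 × 0.64 × 3.75 = 1.296 m³/s
w_5 = (18.3 − 14.8)/2 = 1.75 m; q_5 = 0.46 × 0.42 × 1.75 = 0.3381 m³/s
w_6 = (19.7 − 16.7)/2 = 1.5 m; q_6 = 0.29 × 0.35 × 1.5 = 0.1523 m³/s
w_7 = (19.7 − 18.3)/2 = 0.7 m; q_7 = 0.23 × 0.19 × 0.7 = 0.03059 m³/s
Q = Σ qᵢ = 4.320 m³/s

4.32 m³/s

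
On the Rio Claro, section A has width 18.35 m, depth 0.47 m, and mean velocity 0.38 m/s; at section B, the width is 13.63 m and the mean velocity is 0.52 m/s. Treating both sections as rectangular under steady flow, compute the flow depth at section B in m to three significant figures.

0.462 m

Q = A₁V₁ = (18.35×0.47) × 0.38 = 3.277 m³/s
d₂ = Q/(b₂ V₂) = 3.277/(13.63×0.52) = 0.4624 m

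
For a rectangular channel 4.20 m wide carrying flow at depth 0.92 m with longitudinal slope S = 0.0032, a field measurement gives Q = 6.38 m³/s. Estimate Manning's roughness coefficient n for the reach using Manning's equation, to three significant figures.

0.0254

A = b·y = 4.20 × 0.92 = 3.864 m²
P = b + 2y = 4.20 + 2×0.92 = 6.040 m
R = A/P = 3.864/6.040 = 0.6397 m
n = (1/Q)·A·R^(2/3)·S^(1/2) = (1/6.38) × 3.864 × 0.7424 × 0.05657 = 0.02544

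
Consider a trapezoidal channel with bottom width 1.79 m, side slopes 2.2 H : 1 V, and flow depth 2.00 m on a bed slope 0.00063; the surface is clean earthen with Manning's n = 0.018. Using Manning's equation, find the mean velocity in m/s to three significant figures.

A = (b + z·y)·y = (1.79 + 2.2×2.00)×2.00 = 12.38 m²
P = b + 2y√(1+z²) = 1.79 + 2×2.00×√(1+2.2²) = 11.46 m
R = A/P = 12.38/11.46 = 1.081 m
Q = (1/n)·A·R^(2/3)·S^(1/2) = (1/0.018) × 12.38 × 1.081^(2/3) × 0.00063^(1/2) = 18.18 m³/s
V = Q/A = 18.18/12.38 = 1.468 m/s

1.47 m/s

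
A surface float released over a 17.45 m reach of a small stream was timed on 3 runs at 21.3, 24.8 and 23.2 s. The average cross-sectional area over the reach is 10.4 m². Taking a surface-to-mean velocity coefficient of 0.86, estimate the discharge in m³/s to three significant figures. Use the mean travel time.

t̄ = (21.3 + 24.8 + 23.2) / 3 = 23.1 s
v_surface = L / t̄ = 17.45 / 23.1 = 0.7554 m/s
v_mean = 0.86 × 0.7554 = 0.6497 m/s
Q = A × v_mean = 10.4 × 0.6497 = 6.756 m³/s

6.76 m³/s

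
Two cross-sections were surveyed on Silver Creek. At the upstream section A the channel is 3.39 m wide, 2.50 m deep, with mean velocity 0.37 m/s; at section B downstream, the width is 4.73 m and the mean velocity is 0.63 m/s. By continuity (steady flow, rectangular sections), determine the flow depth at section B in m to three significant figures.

1.05 m

Q = A₁V₁ = (3.39×2.50) × 0.37 = 3.136 m³/s
d₂ = Q/(b₂ V₂) = 3.136/(4.73×0.63) = 1.052 m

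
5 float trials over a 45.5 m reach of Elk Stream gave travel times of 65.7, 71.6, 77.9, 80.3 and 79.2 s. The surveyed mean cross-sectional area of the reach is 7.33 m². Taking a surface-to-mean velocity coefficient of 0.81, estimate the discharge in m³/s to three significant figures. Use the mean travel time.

3.60 m³/s

t̄ = (65.7 + 71.6 + 77.9 + 80.3 + 79.2) / 5 = 74.94 s
v_surface = L / t̄ = 45.5 / 74.94 = 0.6072 m/s
v_mean = 0.81 × 0.6072 = 0.4918 m/s
Q = A × v_mean = 7.33 × 0.4918 = 3.605 m³/s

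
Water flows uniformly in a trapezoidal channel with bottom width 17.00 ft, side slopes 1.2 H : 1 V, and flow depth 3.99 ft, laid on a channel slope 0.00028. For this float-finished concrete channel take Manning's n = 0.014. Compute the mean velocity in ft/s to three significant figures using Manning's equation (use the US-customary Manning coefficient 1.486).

A = (b + z·y)·y = (17.00 + 1.2×3.99)×3.99 = 86.93 ft²
P = b + 2y√(1+z²) = 17.00 + 2×3.99×√(1+1.2²) = 29.47 ft
R = A/P = 86.93/29.47 = 2.950 ft
Q = (1.486/n)·A·R^(2/3)·S^(1/2) = (1.486/0.014) × 86.93 × 2.950^(2/3) × 0.00028^(1/2) = 317.6 ft³/s
V = Q/A = 317.6/86.93 = 3.654 ft/s

3.65 ft/s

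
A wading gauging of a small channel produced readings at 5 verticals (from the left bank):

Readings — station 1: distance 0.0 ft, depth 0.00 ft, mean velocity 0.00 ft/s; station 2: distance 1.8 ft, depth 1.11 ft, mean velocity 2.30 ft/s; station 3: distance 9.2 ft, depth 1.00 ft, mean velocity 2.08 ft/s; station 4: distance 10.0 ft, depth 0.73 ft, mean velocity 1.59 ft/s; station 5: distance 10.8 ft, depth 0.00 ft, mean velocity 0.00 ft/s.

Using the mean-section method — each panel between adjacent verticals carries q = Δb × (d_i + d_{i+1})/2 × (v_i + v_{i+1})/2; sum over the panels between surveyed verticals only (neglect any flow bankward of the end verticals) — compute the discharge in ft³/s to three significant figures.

Panel 1-2: Δb = 1.8 ft, d̄ = (0.00+1.11)/2 = 0.555, v̄ = (0.00+2.30)/2 = 1.15 → q = 1.8×0.555×1.15 = 1.149 ft³/s
Panel 2-3: Δb = 7.4 ft, d̄ = (1.11+1.00)/2 = 1.055, v̄ = (2.30+2.08)/2 = 2.19 → q = 7.4×1.055×2.19 = 17.10 ft³/s
Panel 3-4: Δb = 0.8 ft, d̄ = (1.00+0.73)/2 = 0.865, v̄ = (2.08+1.59)/2 = 1.835 → q = 0.8×0.865×1.835 = 1.270 ft³/s
Panel 4-5: Δb = 0.8 ft, d̄ = (0.73+0.00)/2 = 0.365, v̄ = (1.59+0.00)/2 = 0.795 → q = 0.8×0.365×0.795 = 0.2321 ft³/s
Q = Σ q = 19.75 ft³/s

19.7 ft³/s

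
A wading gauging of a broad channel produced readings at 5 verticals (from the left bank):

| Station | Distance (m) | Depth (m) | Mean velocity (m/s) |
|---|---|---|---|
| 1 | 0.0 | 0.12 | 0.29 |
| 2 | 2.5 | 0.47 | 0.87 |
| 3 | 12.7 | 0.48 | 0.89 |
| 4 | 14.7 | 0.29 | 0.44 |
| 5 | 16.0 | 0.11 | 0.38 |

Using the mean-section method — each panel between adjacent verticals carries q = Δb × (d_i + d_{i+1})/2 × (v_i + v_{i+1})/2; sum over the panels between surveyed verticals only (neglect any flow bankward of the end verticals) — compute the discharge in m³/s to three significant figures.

Panel 1-2: Δb = 2.5 m, d̄ = (0.12+0.47)/2 = 0.295, v̄ = (0.29+0.87)/2 = 0.58 → q = 2.5×0.295×0.58 = 0.4278 m³/s
Panel 2-3: Δb = 10.2 m, d̄ = (0.47+0.48)/2 = 0.475, v̄ = (0.87+0.89)/2 = 0.88 → q = 10.2×0.475×0.88 = 4.264 m³/s
Panel 3-4: Δb = 2 m, d̄ = (0.48+0.29)/2 = 0.385, v̄ = (0.89+0.44)/2 = 0.665 → q = 2×0.385×0.665 = 0.5121 m³/s
Panel 4-5: Δb = 1.3 m, d̄ = (0.29+0.11)/2 = 0.2, v̄ = (0.44+0.38)/2 = 0.41 → q = 1.3×0.2×0.41 = 0.1066 m³/s
Q = Σ q = 5.310 m³/s

5.31 m³/s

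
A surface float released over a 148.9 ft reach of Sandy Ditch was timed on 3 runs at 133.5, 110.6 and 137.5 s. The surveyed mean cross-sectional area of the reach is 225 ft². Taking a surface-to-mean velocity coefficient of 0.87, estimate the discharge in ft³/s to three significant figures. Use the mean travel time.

t̄ = (133.5 + 110.6 + 137.5) / 3 = 127.2 s
v_surface = L / t̄ = 148.9 / 127.2 = 1.171 ft/s
v_mean = 0.87 × 1.171 = 1.018 ft/s
Q = A × v_mean = 225 × 1.018 = 229.1 ft³/s

229 ft³/s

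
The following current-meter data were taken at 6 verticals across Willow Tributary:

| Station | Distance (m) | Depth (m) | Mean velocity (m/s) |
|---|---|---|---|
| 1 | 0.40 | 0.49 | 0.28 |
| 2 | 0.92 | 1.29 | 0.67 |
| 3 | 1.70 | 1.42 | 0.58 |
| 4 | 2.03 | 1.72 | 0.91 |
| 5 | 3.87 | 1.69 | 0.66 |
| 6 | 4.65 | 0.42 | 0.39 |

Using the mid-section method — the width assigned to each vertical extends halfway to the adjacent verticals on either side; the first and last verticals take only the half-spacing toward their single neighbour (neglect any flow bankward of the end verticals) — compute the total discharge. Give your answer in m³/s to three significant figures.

4.28 m³/s

w_1 = (0.92 − 0.40)/2 = 0.26 m; q_1 = 0.28 × 0.49 × 0.26 = 0.03567 m³/s
w_2 = (1.70 − 0.40)/2 = 0.65 m; q_2 = 0.67 × 1.29 × 0.65 = 0.5618 m³/s
w_3 = (2.03 − 0.92)/2 = 0.555 m; q_3 = 0.58 × 1.42 × 0.555 = 0.4571 m³/s
w_4 = (3.87 − 1.70)/2 = 1.085 m; q_4 = 0.91 × 1.72 × 1.085 = 1.698 m³/s
w_5 = (4.65 − 2.03)/2 = 1.31 m; q_5 = 0.66 × 1.69 × 1.31 = 1.461 m³/s
w_6 = (4.65 − 3.87)/2 = 0.39 m; q_6 = 0.39 × 0.42 × 0.39 = 0.06388 m³/s
Q = Σ qᵢ = 4.278 m³/s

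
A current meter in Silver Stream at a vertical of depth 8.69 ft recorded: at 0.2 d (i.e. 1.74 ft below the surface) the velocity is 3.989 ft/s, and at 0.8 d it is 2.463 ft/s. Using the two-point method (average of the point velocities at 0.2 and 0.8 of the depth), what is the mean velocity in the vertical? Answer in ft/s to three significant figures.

3.23 ft/s

v̄ = (3.989 + 2.463) / 2 = 3.226 ft/s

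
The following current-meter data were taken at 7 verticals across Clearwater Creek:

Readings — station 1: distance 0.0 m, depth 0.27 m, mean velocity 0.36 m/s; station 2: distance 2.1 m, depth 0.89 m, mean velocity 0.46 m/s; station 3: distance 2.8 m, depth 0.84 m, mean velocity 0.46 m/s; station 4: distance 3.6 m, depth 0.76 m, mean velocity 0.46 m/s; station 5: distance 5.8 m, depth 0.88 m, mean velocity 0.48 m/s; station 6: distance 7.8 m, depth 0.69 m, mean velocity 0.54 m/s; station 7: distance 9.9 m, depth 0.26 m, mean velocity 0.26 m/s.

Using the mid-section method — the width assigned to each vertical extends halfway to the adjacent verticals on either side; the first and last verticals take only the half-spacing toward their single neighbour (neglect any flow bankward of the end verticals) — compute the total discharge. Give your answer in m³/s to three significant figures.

3.21 m³/s

w_1 = (2.1 − 0.0)/2 = 1.05 m; q_1 = 0.36 × 0.27 × 1.05 = 0.1021 m³/s
w_2 = (2.8 − 0.0)/2 = 1.4 m; q_2 = 0.46 × 0.89 × 1.4 = 0.5732 m³/s
w_3 = (3.6 − 2.1)/2 = 0.75 m; q_3 = 0.46 × 0.84 × 0.75 = 0.2898 m³/s
w_4 = (5.8 − 2.8)/2 = 1.5 m; q_4 = 0.46 × 0.76 × 1.5 = 0.5244 m³/s
w_5 = (7.8 − 3.6)/2 = 2.1 m; q_5 = 0.48 × 0.88 × 2.1 = 0.8870 m³/s
w_6 = (9.9 − 5.8)/2 = 2.05 m; q_6 = 0.54 × 0.69 × 2.05 = 0.7638 m³/s
w_7 = (9.9 − 7.8)/2 = 1.05 m; q_7 = 0.26 × 0.26 × 1.05 = 0.07098 m³/s
Q = Σ qᵢ = 3.211 m³/s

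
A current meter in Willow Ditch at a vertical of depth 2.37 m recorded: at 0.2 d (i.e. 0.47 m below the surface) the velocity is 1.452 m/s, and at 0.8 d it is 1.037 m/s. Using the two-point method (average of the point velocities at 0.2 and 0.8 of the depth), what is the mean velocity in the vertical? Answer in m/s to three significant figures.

v̄ = (1.452 + 1.037) / 2 = 1.245 m/s

1.24 m/s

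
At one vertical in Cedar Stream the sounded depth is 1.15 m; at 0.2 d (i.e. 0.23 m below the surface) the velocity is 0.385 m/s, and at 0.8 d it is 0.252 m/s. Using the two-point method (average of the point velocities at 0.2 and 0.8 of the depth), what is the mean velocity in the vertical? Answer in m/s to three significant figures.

v̄ = (0.385 + 0.252) / 2 = 0.3185 m/s

0.319 m/s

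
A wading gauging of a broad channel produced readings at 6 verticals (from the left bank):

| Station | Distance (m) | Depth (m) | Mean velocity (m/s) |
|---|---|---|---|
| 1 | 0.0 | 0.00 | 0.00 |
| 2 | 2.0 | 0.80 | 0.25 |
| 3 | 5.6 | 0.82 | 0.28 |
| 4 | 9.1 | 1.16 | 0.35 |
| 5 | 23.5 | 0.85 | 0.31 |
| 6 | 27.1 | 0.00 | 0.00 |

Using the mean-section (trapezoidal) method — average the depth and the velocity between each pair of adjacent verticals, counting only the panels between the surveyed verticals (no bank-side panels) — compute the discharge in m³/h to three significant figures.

Panel 1-2: Δb = 2 m, d̄ = (0.00+0.80)/2 = 0.4, v̄ = (0.00+0.25)/2 = 0.125 → q = 2×0.4×0.125 = 0.1000 m³/s
Panel 2-3: Δb = 3.6 m, d̄ = (0.80+0.82)/2 = 0.81, v̄ = (0.25+0.28)/2 = 0.265 → q = 3.6×0.81×0.265 = 0.7727 m³/s
Panel 3-4: Δb = 3.5 m, d̄ = (0.82+1.16)/2 = 0.99, v̄ = (0.28+0.35)/2 = 0.315 → q = 3.5×0.99×0.315 = 1.091 m³/s
Panel 4-5: Δb = 14.4 m, d̄ = (1.16+0.85)/2 = 1.005, v̄ = (0.35+0.31)/2 = 0.33 → q = 14.4×1.005×0.33 = 4.776 m³/s
Panel 5-6: Δb = 3.6 m, d̄ = (0.85+0.00)/2 = 0.425, v̄ = (0.31+0.00)/2 = 0.155 → q = 3.6×0.425×0.155 = 0.2372 m³/s
Q = Σ q = 6.977 m³/s
= 6.977 × 3600 = 25120 m³/h

25100 m³/h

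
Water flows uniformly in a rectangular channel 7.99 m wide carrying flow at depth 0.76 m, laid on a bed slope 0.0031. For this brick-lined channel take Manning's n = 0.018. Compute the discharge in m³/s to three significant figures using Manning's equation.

A = b·y = 7.99 × 0.76 = 6.072 m²
P = b + 2y = 7.99 + 2×0.76 = 9.510 m
R = A/P = 6.072/9.510 = 0.6385 m
Q = (1/n)·A·R^(2/3)·S^(1/2) = (1/0.018) × 6.072 × 0.6385^(2/3) × 0.0031^(1/2) = 13.93 m³/s

13.9 m³/s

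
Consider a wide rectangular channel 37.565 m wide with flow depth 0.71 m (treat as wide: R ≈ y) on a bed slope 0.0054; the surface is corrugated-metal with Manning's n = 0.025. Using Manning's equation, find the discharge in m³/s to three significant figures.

A = b·y = 37.565 × 0.71 = 26.67 m²
Wide channel: R ≈ y = 0.71 m
Q = (1/n)·A·R^(2/3)·S^(1/2) = (1/0.025) × 26.67 × 0.7100^(2/3) × 0.0054^(1/2) = 62.39 m³/s

62.4 m³/s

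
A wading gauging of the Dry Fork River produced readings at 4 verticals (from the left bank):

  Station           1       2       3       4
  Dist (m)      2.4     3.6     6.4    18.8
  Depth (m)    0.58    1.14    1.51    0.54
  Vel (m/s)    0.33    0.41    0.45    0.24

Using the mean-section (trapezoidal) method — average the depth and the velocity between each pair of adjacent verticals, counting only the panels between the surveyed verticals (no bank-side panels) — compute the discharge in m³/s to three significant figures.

6.36 m³/s

Panel 1-2: Δb = 1.2 m, d̄ = (0.58+1.14)/2 = 0.86, v̄ = (0.33+0.41)/2 = 0.37 → q = 1.2×0.86×0.37 = 0.3818 m³/s
Panel 2-3: Δb = 2.8 m, d̄ = (1.14+1.51)/2 = 1.325, v̄ = (0.41+0.45)/2 = 0.43 → q = 2.8×1.325×0.43 = 1.595 m³/s
Panel 3-4: Δb = 12.4 m, d̄ = (1.51+0.54)/2 = 1.025, v̄ = (0.45+0.24)/2 = 0.345 → q = 12.4×1.025×0.345 = 4.385 m³/s
Q = Σ q = 6.362 m³/s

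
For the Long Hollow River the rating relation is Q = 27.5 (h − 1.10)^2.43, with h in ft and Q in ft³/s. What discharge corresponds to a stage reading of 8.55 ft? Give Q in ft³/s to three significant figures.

3620 ft³/s

Q = 27.5 × (8.55 − 1.10)^2.43 = 27.5 × 7.45^2.43 = 3620 ft³/s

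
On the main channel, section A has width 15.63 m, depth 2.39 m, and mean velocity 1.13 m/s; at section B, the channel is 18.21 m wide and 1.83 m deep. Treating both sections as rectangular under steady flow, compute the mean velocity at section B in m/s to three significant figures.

Q = A₁V₁ = (15.63×2.39) × 1.13 = 42.21 m³/s
A₂ = 18.21 × 1.83 = 33.32 m²
V₂ = Q/A₂ = 42.21/33.32 = 1.267 m/s

1.27 m/s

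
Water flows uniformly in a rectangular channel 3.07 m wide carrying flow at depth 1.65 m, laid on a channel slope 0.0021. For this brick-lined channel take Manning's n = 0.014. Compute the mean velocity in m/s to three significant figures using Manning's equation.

A = b·y = 3.07 × 1.65 = 5.066 m²
P = b + 2y = 3.07 + 2×1.65 = 6.370 m
R = A/P = 5.066/6.370 = 0.7952 m
Q = (1/n)·A·R^(2/3)·S^(1/2) = (1/0.014) × 5.066 × 0.7952^(2/3) × 0.0021^(1/2) = 14.23 m³/s
V = Q/A = 14.23/5.066 = 2.810 m/s

2.81 m/s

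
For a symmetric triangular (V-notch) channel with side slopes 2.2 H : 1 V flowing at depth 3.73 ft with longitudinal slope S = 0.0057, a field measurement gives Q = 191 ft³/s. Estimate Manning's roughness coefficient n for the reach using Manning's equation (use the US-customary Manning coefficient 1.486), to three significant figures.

A = z·y² = 2.2×3.73² = 30.61 ft²
P = 2y√(1+z²) = 2×3.73×√(1+2.2²) = 18.03 ft
R = A/P = 30.61/18.03 = 1.698 ft
n = (1.486/Q)·A·R^(2/3)·S^(1/2) = (1.486/191) × 30.61 × 1.423 × 0.07550 = 0.02559

0.0256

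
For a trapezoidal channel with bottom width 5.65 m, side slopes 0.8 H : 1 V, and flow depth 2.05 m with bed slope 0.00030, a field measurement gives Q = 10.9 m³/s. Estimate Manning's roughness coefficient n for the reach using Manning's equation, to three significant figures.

A = (b + z·y)·y = (5.65 + 0.8×2.05)×2.05 = 14.94 m²
P = b + 2y√(1+z²) = 5.65 + 2×2.05×√(1+0.8²) = 10.90 m
R = A/P = 14.94/10.90 = 1.371 m
n = (1/Q)·A·R^(2/3)·S^(1/2) = (1/10.9) × 14.94 × 1.234 × 0.01732 = 0.02931

0.0293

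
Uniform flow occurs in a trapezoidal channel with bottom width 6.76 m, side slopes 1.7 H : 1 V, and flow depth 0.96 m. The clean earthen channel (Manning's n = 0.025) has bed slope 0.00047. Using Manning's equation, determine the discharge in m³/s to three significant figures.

5.84 m³/s

A = (b + z·y)·y = (6.76 + 1.7×0.96)×0.96 = 8.056 m²
P = b + 2y√(1+z²) = 6.76 + 2×0.96×√(1+1.7²) = 10.55 m
R = A/P = 8.056/10.55 = 0.7639 m
Q = (1/n)·A·R^(2/3)·S^(1/2) = (1/0.025) × 8.056 × 0.7639^(2/3) × 0.00047^(1/2) = 5.838 m³/s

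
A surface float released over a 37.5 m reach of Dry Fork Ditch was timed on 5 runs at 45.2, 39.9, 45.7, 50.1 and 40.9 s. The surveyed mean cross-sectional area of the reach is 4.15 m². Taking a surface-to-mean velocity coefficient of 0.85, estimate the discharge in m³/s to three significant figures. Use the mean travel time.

2.98 m³/s

t̄ = (45.2 + 39.9 + 45.7 + 50.1 + 40.9) / 5 = 44.36 s
v_surface = L / t̄ = 37.5 / 44.36 = 0.8454 m/s
v_mean = 0.85 × 0.8454 = 0.7186 m/s
Q = A × v_mean = 4.15 × 0.7186 = 2.982 m³/s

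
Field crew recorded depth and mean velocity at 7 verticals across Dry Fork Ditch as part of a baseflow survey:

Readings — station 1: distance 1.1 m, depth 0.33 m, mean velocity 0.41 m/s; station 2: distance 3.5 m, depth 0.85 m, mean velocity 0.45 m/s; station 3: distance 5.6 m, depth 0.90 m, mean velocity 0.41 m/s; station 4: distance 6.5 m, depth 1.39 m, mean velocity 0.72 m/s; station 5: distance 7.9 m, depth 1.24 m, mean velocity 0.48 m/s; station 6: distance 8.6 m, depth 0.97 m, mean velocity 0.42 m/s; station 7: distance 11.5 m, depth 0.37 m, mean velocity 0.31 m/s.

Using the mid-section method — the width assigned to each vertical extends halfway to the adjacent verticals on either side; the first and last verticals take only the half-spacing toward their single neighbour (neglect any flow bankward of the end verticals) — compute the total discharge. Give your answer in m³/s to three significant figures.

w_1 = (3.5 − 1.1)/2 = 1.2 m; q_1 = 0.41 × 0.33 × 1.2 = 0.1624 m³/s
w_2 = (5.6 − 1.1)/2 = 2.25 m; q_2 = 0.45 × 0.85 × 2.25 = 0.8606 m³/s
w_3 = (6.5 − 3.5)/2 = 1.5 m; q_3 = 0.41 × 0.90 × 1.5 = 0.5535 m³/s
w_4 = (7.9 − 5.6)/2 = 1.15 m; q_4 = 0.72 × 1.39 × 1.15 = 1.151 m³/s
w_5 = (8.6 − 6.5)/2 = 1.05 m; q_5 = 0.48 × 1.24 × 1.05 = 0.6250 m³/s
w_6 = (11.5 − 7.9)/2 = 1.8 m; q_6 = 0.42 × 0.97 × 1.8 = 0.7333 m³/s
w_7 = (11.5 − 8.6)/2 = 1.45 m; q_7 = 0.31 × 0.37 × 1.45 = 0.1663 m³/s
Q = Σ qᵢ = 4.252 m³/s

4.25 m³/s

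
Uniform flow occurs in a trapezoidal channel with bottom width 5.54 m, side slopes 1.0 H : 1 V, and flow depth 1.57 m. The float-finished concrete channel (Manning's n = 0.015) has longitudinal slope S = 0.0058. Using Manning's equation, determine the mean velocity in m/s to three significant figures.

5.47 m/s

A = (b + z·y)·y = (5.54 + 1.0×1.57)×1.57 = 11.16 m²
P = b + 2y√(1+z²) = 5.54 + 2×1.57×√(1+1.0²) = 9.981 m
R = A/P = 11.16/9.981 = 1.118 m
Q = (1/n)·A·R^(2/3)·S^(1/2) = (1/0.015) × 11.16 × 1.118^(2/3) × 0.0058^(1/2) = 61.07 m³/s
V = Q/A = 61.07/11.16 = 5.471 m/s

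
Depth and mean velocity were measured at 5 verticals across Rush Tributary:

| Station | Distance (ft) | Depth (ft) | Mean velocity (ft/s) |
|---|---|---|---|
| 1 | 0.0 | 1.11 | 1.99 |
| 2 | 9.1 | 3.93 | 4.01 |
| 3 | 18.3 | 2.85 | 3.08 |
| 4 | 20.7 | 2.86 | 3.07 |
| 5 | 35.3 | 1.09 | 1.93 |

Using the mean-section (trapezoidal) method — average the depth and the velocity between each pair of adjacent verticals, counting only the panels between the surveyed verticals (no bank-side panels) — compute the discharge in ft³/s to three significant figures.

273 ft³/s

Panel 1-2: Δb = 9.1 ft, d̄ = (1.11+3.93)/2 = 2.52, v̄ = (1.99+4.01)/2 = 3 → q = 9.1×2.52×3 = 68.80 ft³/s
Panel 2-3: Δb = 9.2 ft, d̄ = (3.93+2.85)/2 = 3.39, v̄ = (4.01+3.08)/2 = 3.545 → q = 9.2×3.39×3.545 = 110.6 ft³/s
Panel 3-4: Δb = 2.4 ft, d̄ = (2.85+2.86)/2 = 2.855, v̄ = (3.08+3.07)/2 = 3.075 → q = 2.4×2.855×3.075 = 21.07 ft³/s
Panel 4-5: Δb = 14.6 ft, d̄ = (2.86+1.09)/2 = 1.975, v̄ = (3.07+1.93)/2 = 2.5 → q = 14.6×1.975×2.5 = 72.09 ft³/s
Q = Σ q = 272.5 ft³/s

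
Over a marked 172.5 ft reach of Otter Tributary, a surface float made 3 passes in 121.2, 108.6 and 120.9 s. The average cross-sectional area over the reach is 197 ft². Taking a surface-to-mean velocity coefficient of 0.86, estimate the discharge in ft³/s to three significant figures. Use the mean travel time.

250 ft³/s

t̄ = (121.2 + 108.6 + 120.9) / 3 = 116.9 s
v_surface = L / t̄ = 172.5 / 116.9 = 1.476 ft/s
v_mean = 0.86 × 1.476 = 1.269 ft/s
Q = A × v_mean = 197 × 1.269 = 250.0 ft³/s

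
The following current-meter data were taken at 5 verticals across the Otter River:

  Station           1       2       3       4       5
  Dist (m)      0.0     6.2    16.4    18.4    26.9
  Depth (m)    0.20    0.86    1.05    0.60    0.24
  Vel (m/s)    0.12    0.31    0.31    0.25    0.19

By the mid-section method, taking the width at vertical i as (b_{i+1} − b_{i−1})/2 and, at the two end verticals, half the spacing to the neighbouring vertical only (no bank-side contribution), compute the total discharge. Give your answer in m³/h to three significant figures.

w_1 = (6.2 − 0.0)/2 = 3.1 m; q_1 = 0.12 × 0.20 × 3.1 = 0.07440 m³/s
w_2 = (16.4 − 0.0)/2 = 8.2 m; q_2 = 0.31 × 0.86 × 8.2 = 2.186 m³/s
w_3 = (18.4 − 6.2)/2 = 6.1 m; q_3 = 0.31 × 1.05 × 6.1 = 1.986 m³/s
w_4 = (26.9 − 16.4)/2 = 5.25 m; q_4 = 0.25 × 0.60 × 5.25 = 0.7875 m³/s
w_5 = (26.9 − 18.4)/2 = 4.25 m; q_5 = 0.19 × 0.24 × 4.25 = 0.1938 m³/s
Q = Σ qᵢ = 5.227 m³/s
= 5.227 × 3600 = 18820 m³/h

18800 m³/h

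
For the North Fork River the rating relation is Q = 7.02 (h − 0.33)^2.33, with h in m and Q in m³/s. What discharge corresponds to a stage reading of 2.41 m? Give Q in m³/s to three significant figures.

Q = 7.02 × (2.41 − 0.33)^2.33 = 7.02 × 2.08^2.33 = 38.67 m³/s

38.7 m³/s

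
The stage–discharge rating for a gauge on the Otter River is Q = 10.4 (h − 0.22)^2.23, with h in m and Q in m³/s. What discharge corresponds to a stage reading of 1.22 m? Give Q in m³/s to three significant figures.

10.4 m³/s

Q = 10.4 × (1.22 − 0.22)^2.23 = 10.4 × 1^2.23 = 10.40 m³/s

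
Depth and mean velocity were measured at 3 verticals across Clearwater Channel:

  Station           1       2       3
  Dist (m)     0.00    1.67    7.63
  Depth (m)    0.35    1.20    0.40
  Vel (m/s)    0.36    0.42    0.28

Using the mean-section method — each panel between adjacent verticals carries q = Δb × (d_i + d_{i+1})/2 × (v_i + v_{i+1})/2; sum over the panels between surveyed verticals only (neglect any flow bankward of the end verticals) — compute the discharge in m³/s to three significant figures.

Panel 1-2: Δb = 1.67 m, d̄ = (0.35+1.20)/2 = 0.775, v̄ = (0.36+0.42)/2 = 0.39 → q = 1.67×0.775×0.39 = 0.5048 m³/s
Panel 2-3: Δb = 5.96 m, d̄ = (1.20+0.40)/2 = 0.8, v̄ = (0.42+0.28)/2 = 0.35 → q = 5.96×0.8×0.35 = 1.669 m³/s
Q = Σ q = 2.174 m³/s

2.17 m³/s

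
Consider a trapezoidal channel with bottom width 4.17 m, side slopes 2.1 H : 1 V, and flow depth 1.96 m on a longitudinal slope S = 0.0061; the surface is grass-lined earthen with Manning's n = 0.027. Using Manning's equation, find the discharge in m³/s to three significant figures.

A = (b + z·y)·y = (4.17 + 2.1×1.96)×1.96 = 16.24 m²
P = b + 2y√(1+z²) = 4.17 + 2×1.96×√(1+2.1²) = 13.29 m
R = A/P = 16.24/13.29 = 1.222 m
Q = (1/n)·A·R^(2/3)·S^(1/2) = (1/0.027) × 16.24 × 1.222^(2/3) × 0.0061^(1/2) = 53.70 m³/s

53.7 m³/s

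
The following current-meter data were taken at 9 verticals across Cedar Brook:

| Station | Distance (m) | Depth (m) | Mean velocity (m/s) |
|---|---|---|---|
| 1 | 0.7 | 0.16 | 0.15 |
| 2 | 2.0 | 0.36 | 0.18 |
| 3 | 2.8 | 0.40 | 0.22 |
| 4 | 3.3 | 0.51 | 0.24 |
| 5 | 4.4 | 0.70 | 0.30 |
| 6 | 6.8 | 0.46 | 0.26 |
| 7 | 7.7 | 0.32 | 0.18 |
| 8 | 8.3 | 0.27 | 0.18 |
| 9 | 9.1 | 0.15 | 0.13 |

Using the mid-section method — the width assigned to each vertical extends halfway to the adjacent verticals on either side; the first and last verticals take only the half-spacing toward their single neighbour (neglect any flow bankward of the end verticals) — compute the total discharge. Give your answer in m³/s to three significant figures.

0.889 m³/s

w_1 = (2.0 − 0.7)/2 = 0.65 m; q_1 = 0.15 × 0.16 × 0.65 = 0.01560 m³/s
w_2 = (2.8 − 0.7)/2 = 1.05 m; q_2 = 0.18 × 0.36 × 1.05 = 0.06804 m³/s
w_3 = (3.3 − 2.0)/2 = 0.65 m; q_3 = 0.22 × 0.40 × 0.65 = 0.05720 m³/s
w_4 = (4.4 − 2.8)/2 = 0.8 m; q_4 = 0.24 × 0.51 × 0.8 = 0.09792 m³/s
w_5 = (6.8 − 3.3)/2 = 1.75 m; q_5 = 0.30 × 0.70 × 1.75 = 0.3675 m³/s
w_6 = (7.7 − 4.4)/2 = 1.65 m; q_6 = 0.26 × 0.46 × 1.65 = 0.1973 m³/s
w_7 = (8.3 − 6.8)/2 = 0.75 m; q_7 = 0.18 × 0.32 × 0.75 = 0.04320 m³/s
w_8 = (9.1 − 7.7)/2 = 0.7 m; q_8 = 0.18 × 0.27 × 0.7 = 0.03402 m³/s
w_9 = (9.1 − 8.3)/2 = 0.4 m; q_9 = 0.13 × 0.15 × 0.4 = 0.007800 m³/s
Q = Σ qᵢ = 0.8886 m³/s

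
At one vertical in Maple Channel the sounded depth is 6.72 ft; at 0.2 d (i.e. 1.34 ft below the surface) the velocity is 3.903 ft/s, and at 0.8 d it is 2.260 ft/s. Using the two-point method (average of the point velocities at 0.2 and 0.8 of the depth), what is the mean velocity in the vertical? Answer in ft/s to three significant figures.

v̄ = (3.903 + 2.260) / 2 = 3.082 ft/s

3.08 ft/s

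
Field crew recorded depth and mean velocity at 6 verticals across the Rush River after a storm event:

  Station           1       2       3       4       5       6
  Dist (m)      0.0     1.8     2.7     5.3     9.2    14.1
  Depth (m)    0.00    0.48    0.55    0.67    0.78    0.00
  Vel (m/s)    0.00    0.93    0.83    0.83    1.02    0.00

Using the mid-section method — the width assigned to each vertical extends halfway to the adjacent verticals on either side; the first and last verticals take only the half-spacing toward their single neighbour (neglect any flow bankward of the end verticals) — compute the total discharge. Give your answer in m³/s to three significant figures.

6.71 m³/s

w_2 = (2.7 − 0.0)/2 = 1.35 m; q_2 = 0.93 × 0.48 × 1.35 = 0.6026 m³/s
w_3 = (5.3 − 1.8)/2 = 1.75 m; q_3 = 0.83 × 0.55 × 1.75 = 0.7989 m³/s
w_4 = (9.2 − 2.7)/2 = 3.25 m; q_4 = 0.83 × 0.67 × 3.25 = 1.807 m³/s
w_5 = (14.1 − 5.3)/2 = 4.4 m; q_5 = 1.02 × 0.78 × 4.4 = 3.501 m³/s
Stations 1, 6 contribute zero (depth or velocity is 0).
Q = Σ qᵢ = 6.709 m³/s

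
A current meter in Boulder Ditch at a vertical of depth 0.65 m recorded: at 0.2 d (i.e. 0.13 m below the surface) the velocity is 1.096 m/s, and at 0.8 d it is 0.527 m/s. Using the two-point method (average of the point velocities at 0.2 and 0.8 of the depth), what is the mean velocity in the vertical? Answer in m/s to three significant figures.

0.812 m/s

v̄ = (1.096 + 0.527) / 2 = 0.8115 m/s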